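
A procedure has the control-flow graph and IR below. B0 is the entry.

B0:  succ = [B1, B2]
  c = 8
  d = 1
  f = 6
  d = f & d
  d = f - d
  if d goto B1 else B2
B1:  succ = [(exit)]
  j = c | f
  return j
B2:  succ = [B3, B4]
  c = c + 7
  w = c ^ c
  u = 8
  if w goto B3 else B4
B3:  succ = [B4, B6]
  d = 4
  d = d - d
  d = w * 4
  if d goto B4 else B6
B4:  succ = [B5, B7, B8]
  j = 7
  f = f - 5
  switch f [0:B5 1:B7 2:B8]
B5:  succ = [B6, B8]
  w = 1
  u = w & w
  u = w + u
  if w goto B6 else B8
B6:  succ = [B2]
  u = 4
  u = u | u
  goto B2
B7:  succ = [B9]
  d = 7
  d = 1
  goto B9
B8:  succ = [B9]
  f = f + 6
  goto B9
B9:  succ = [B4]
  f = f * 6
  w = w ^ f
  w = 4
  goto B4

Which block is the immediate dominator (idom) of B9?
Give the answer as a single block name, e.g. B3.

idom tree: B1←B0 B2←B0 B3←B2 B4←B2 B5←B4 B6←B2 B7←B4 B8←B4 B9←B4
Dom at joins:
  B2: preds {B0,B6}: {B0} ∩ {B0,B2,B6} = {B0}; idom=B0
  B4: preds {B2,B3,B9}: {B0,B2} ∩ {B0,B2,B3} ∩ {B0,B2,B4,B9} = {B0,B2}; idom=B2
  B6: preds {B3,B5}: {B0,B2,B3} ∩ {B0,B2,B4,B5} = {B0,B2}; idom=B2
  B8: preds {B4,B5}: {B0,B2,B4} ∩ {B0,B2,B4,B5} = {B0,B2,B4}; idom=B4
  B9: preds {B7,B8}: {B0,B2,B4,B7} ∩ {B0,B2,B4,B8} = {B0,B2,B4}; idom=B4

idom(B9) = B4

Answer: B4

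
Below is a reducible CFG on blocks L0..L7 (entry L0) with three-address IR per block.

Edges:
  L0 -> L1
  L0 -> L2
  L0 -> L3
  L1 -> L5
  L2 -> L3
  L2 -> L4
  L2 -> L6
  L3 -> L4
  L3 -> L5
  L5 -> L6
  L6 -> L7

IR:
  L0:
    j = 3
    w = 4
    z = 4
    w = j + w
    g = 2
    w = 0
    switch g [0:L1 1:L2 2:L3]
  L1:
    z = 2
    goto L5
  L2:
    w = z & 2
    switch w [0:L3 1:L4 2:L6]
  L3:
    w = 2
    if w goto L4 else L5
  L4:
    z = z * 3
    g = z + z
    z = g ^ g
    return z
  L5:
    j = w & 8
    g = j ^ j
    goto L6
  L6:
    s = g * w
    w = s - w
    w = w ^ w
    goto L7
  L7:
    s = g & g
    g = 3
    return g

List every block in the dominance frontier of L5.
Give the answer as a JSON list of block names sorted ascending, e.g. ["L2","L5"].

idom tree: L1←L0 L2←L0 L3←L0 L4←L0 L5←L0 L6←L0 L7←L6
Join-block Dom:
  L3: preds {L0,L2}: {L0} ∩ {L0,L2} = {L0}; idom=L0
  L4: preds {L2,L3}: {L0,L2} ∩ {L0,L3} = {L0}; idom=L0
  L5: preds {L1,L3}: {L0,L1} ∩ {L0,L3} = {L0}; idom=L0
  L6: preds {L2,L5}: {L0,L2} ∩ {L0,L5} = {L0}; idom=L0

DF walk-up:
  L3←L0: walk · to L0
  L3←L2: walk L2 to L0
  L4←L2: walk L2 to L0
  L4←L3: walk L3 to L0
  L5←L1: walk L1 to L0
  L5←L3: walk L3 to L0
  L6←L2: walk L2 to L0
  L6←L5: walk L5 to L0
  L0: DF=∅
  L1: DF={L5}
  L2: DF={L3,L4,L6}
  L3: DF={L4,L5}
  L4: DF=∅
  L5: DF={L6}
  L6: DF=∅
  L7: DF=∅

DF(L5) = ["L6"]

Answer: ["L6"]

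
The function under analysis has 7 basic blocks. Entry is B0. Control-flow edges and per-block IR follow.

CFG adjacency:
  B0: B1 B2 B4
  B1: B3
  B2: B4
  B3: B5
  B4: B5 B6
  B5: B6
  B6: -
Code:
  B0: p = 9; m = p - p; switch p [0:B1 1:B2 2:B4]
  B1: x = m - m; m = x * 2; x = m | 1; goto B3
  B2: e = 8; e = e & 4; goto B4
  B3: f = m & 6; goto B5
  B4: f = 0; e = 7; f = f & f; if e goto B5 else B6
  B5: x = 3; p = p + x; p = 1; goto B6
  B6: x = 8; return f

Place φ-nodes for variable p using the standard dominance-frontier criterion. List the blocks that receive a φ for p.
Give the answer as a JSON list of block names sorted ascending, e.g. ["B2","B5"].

Answer: ["B6"]

Working:
idom tree: B1←B0 B2←B0 B3←B1 B4←B0 B5←B0 B6←B0
Join-block Dom:
  B4: preds {B0,B2}: {B0} ∩ {B0,B2} = {B0}; idom=B0
  B5: preds {B3,B4}: {B0,B1,B3} ∩ {B0,B4} = {B0}; idom=B0
  B6: preds {B4,B5}: {B0,B4} ∩ {B0,B5} = {B0}; idom=B0

DF derivation:
  join B4 pred B0: · stop@B0
  join B4 pred B2: B2 stop@B0
  join B5 pred B3: B3→B1 stop@B0
  join B5 pred B4: B4 stop@B0
  join B6 pred B4: B4 stop@B0
  join B6 pred B5: B5 stop@B0
  B0: DF=∅
  B1: DF={B5}
  B2: DF={B4}
  B3: DF={B5}
  B4: DF={B5,B6}
  B5: DF={B6}
  B6: DF=∅

φ for p: defs {B0,B5}
  DF⁺ = {B6}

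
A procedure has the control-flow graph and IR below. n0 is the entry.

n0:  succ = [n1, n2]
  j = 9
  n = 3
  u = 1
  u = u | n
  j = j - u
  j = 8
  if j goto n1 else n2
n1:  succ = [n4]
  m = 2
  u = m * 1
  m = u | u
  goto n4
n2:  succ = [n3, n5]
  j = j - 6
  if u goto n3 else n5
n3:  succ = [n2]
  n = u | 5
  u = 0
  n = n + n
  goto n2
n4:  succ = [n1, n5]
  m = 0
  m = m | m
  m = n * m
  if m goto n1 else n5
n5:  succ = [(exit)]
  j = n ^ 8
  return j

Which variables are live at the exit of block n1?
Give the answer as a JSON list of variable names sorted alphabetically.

Block summaries:
  n0: {j,n,u} / ∅
  n1: {m,u} / ∅
  n2: {j} / {j,u}
  n3: {n,u} / {u}
  n4: {m} / {n}
  n5: {j} / {n}

Liveness:
  n0: in=∅ out={j,n,u}
  n1: in={n} out={n}
  n2: in={j,n,u} out={j,n,u}
  n3: in={j,u} out={j,n,u}
  n4: in={n} out={n}
  n5: in={n} out=∅

live-out(n1) = ["n"]

Answer: ["n"]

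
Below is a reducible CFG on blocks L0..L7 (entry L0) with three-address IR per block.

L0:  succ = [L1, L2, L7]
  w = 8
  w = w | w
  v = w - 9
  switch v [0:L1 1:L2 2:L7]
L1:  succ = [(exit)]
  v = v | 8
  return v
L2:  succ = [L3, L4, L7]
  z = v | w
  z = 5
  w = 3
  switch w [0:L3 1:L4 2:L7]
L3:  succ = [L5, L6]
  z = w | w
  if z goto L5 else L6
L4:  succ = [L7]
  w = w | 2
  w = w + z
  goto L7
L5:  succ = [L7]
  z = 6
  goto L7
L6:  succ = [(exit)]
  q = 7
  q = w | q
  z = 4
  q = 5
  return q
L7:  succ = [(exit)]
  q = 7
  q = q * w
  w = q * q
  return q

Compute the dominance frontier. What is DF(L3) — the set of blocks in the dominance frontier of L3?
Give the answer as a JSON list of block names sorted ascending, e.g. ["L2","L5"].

Answer: ["L7"]

Analysis:
idom tree: L1←L0 L2←L0 L3←L2 L4←L2 L5←L3 L6←L3 L7←L0
Join-block Dom:
  L7: preds {L0,L2,L4,L5}: {L0} ∩ {L0,L2} ∩ {L0,L2,L4} ∩ {L0,L2,L3,L5} = {L0}; idom=L0

DF walk-up:
  join L7 pred L0: · stop@L0
  join L7 pred L2: L2 stop@L0
  join L7 pred L4: L4→L2 stop@L0
  join L7 pred L5: L5→L3→L2 stop@L0
  DF(L0)=∅
  DF(L1)=∅
  DF(L2)={L7}
  DF(L3)={L7}
  DF(L4)={L7}
  DF(L5)={L7}
  DF(L6)=∅
  DF(L7)=∅

DF(L3) = ["L7"]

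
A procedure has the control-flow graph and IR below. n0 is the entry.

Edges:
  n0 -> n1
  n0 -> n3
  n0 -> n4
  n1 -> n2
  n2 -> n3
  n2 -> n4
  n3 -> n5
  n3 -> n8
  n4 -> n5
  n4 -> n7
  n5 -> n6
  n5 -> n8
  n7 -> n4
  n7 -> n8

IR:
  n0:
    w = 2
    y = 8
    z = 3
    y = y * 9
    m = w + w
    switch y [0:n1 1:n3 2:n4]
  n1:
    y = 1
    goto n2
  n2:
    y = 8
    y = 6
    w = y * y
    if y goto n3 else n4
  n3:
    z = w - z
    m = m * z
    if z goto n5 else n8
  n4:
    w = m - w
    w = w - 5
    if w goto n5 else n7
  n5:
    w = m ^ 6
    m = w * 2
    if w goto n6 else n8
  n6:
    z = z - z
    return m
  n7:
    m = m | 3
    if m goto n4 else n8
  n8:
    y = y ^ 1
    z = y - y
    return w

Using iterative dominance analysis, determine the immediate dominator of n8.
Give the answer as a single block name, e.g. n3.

Answer: n0

Working:
idom tree: n1←n0 n2←n1 n3←n0 n4←n0 n5←n0 n6←n5 n7←n4 n8←n0
Dom at joins:
  n3: preds {n0,n2}: {n0} ∩ {n0,n1,n2} = {n0}; idom=n0
  n4: preds {n0,n2,n7}: {n0} ∩ {n0,n1,n2} ∩ {n0,n4,n7} = {n0}; idom=n0
  n5: preds {n3,n4}: {n0,n3} ∩ {n0,n4} = {n0}; idom=n0
  n8: preds {n3,n5,n7}: {n0,n3} ∩ {n0,n5} ∩ {n0,n4,n7} = {n0}; idom=n0

idom(n8) = n0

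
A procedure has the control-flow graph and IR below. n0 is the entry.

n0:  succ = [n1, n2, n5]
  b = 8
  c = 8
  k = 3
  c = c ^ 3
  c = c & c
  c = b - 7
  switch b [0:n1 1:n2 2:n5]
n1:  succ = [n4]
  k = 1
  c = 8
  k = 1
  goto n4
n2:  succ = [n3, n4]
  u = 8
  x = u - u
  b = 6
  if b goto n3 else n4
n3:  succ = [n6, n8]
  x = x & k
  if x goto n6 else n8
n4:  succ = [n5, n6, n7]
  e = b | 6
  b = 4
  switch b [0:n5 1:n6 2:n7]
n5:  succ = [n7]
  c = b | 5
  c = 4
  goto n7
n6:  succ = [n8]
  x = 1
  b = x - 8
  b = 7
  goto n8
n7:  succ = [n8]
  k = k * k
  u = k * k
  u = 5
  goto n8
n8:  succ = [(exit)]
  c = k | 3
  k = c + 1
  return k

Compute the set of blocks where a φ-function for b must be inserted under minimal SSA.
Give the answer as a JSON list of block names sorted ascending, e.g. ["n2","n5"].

Answer: ["n4", "n5", "n6", "n7", "n8"]

Derivation:
idom tree: n1←n0 n2←n0 n3←n2 n4←n0 n5←n0 n6←n0 n7←n0 n8←n0
Dom at joins:
  n4: preds {n1,n2}: {n0,n1} ∩ {n0,n2} = {n0}; idom=n0
  n5: preds {n0,n4}: {n0} ∩ {n0,n4} = {n0}; idom=n0
  n6: preds {n3,n4}: {n0,n2,n3} ∩ {n0,n4} = {n0}; idom=n0
  n7: preds {n4,n5}: {n0,n4} ∩ {n0,n5} = {n0}; idom=n0
  n8: preds {n3,n6,n7}: {n0,n2,n3} ∩ {n0,n6} ∩ {n0,n7} = {n0}; idom=n0

DF derivation:
  join n4 pred n1: n1 stop@n0
  join n4 pred n2: n2 stop@n0
  join n5 pred n0: · stop@n0
  join n5 pred n4: n4 stop@n0
  join n6 pred n3: n3→n2 stop@n0
  join n6 pred n4: n4 stop@n0
  join n7 pred n4: n4 stop@n0
  join n7 pred n5: n5 stop@n0
  join n8 pred n3: n3→n2 stop@n0
  join n8 pred n6: n6 stop@n0
  join n8 pred n7: n7 stop@n0
  n0 → ∅
  n1 → {n4}
  n2 → {n4,n6,n8}
  n3 → {n6,n8}
  n4 → {n5,n6,n7}
  n5 → {n7}
  n6 → {n8}
  n7 → {n8}
  n8 → ∅

φ for b: defs {n0,n2,n4,n6}
  DF⁺ = {n4,n5,n6,n7,n8}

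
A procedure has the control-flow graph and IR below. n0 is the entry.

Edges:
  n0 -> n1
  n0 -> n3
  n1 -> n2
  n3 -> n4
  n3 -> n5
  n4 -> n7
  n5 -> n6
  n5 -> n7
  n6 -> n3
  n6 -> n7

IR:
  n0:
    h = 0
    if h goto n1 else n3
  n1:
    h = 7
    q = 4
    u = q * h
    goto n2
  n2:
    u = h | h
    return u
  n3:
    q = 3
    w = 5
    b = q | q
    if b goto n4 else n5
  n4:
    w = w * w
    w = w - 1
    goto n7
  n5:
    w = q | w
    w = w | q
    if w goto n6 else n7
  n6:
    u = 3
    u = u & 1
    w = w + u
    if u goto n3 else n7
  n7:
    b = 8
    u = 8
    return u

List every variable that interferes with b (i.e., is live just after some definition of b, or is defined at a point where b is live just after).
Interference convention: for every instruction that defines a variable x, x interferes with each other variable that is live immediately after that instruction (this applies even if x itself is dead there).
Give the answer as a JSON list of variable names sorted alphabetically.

Per-block:
  n0: {h} / ∅
  n1: {h,q,u} / ∅
  n2: {u} / {h}
  n3: {b,q,w} / ∅
  n4: {w} / {w}
  n5: {w} / {q,w}
  n6: {u,w} / {w}
  n7: {b,u} / ∅

Liveness:
  n0: in=∅ out=∅
  n1: in=∅ out={h}
  n2: in={h} out=∅
  n3: in=∅ out={q,w}
  n4: in={w} out=∅
  n5: in={q,w} out={w}
  n6: in={w} out=∅
  n7: in=∅ out=∅

Conflict graph:
  b↔{q,w}
  h↔{q,u}
  q↔{b,h,w}
  u↔{h,w}
  w↔{b,q,u}

N(b) = ["q", "w"]

Answer: ["q", "w"]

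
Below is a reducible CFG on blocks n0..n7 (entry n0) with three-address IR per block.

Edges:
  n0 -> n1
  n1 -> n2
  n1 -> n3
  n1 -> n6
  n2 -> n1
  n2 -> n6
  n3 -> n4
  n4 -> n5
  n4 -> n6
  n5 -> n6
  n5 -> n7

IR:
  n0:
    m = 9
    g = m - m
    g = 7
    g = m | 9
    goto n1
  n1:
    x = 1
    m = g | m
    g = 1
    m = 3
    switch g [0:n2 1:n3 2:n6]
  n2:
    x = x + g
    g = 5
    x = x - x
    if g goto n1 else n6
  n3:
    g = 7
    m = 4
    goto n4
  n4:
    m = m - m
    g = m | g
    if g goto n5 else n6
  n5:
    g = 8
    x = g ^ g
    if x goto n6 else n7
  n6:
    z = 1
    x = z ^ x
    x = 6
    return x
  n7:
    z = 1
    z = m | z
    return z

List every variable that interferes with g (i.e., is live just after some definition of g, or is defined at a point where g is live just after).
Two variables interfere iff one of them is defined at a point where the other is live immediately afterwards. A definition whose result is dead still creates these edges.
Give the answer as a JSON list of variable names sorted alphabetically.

Answer: ["m", "x"]

Derivation:
Block summaries:
  n0: {g,m} / ∅
  n1: {g,m,x} / {g,m}
  n2: {g,x} / {g,x}
  n3: {g,m} / ∅
  n4: {g,m} / {g,m}
  n5: {g,x} / ∅
  n6: {x,z} / {x}
  n7: {z} / {m}

Liveness:
  live n0: ∅→{g,m}
  live n1: {g,m}→{g,m,x}
  live n2: {g,m,x}→{g,m,x}
  live n3: {x}→{g,m,x}
  live n4: {g,m,x}→{m,x}
  live n5: {m}→{m,x}
  live n6: {x}→∅
  live n7: {m}→∅

Conflict graph:
  g: {m,x}
  m: {g,x,z}
  x: {g,m,z}
  z: {m,x}

N(g) = ["m", "x"]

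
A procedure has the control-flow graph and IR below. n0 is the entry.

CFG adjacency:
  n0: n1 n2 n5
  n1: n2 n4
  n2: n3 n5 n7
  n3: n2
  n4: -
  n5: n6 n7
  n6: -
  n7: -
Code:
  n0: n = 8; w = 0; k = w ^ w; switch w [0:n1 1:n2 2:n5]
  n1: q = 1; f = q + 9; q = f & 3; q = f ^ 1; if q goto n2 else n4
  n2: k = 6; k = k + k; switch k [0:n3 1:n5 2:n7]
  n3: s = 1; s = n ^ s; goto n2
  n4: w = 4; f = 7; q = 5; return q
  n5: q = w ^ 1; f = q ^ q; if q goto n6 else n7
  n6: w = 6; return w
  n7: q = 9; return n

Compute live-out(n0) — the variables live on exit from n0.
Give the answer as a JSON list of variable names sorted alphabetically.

Answer: ["n", "w"]

Derivation:
Per-block:
  n0 def {k,n,w} use ∅
  n1 def {f,q} use ∅
  n2 def {k} use ∅
  n3 def {s} use {n}
  n4 def {f,q,w} use ∅
  n5 def {f,q} use {w}
  n6 def {w} use ∅
  n7 def {q} use {n}

Live sets:
  n0: in=∅ out={n,w}
  n1: in={n,w} out={n,w}
  n2: in={n,w} out={n,w}
  n3: in={n,w} out={n,w}
  n4: in=∅ out=∅
  n5: in={n,w} out={n}
  n6: in=∅ out=∅
  n7: in={n} out=∅

live-out(n0) = ["n", "w"]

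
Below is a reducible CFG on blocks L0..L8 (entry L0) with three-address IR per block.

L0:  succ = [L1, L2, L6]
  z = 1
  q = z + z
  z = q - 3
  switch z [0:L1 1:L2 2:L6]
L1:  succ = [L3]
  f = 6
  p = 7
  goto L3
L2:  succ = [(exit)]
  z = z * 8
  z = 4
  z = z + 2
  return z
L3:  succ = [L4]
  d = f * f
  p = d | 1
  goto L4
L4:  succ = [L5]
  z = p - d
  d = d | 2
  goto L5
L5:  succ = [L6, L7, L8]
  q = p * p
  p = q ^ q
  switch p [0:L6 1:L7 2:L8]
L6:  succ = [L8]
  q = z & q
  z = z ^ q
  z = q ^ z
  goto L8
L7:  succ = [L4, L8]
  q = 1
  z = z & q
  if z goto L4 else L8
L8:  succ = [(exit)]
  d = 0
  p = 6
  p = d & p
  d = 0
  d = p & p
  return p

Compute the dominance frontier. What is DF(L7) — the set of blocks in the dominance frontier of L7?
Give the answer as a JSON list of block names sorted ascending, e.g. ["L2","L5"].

Answer: ["L4", "L8"]

Derivation:
idom tree: L1←L0 L2←L0 L3←L1 L4←L3 L5←L4 L6←L0 L7←L5 L8←L0
Dom∩ at merges:
  L4: preds {L3,L7}: {L0,L1,L3} ∩ {L0,L1,L3,L4,L5,L7} = {L0,L1,L3}; idom=L3
  L6: preds {L0,L5}: {L0} ∩ {L0,L1,L3,L4,L5} = {L0}; idom=L0
  L8: preds {L5,L6,L7}: {L0,L1,L3,L4,L5} ∩ {L0,L6} ∩ {L0,L1,L3,L4,L5,L7} = {L0}; idom=L0

DF derivation:
  L4←L3: walk · to L3
  L4←L7: walk L7→L5→L4 to L3
  L6←L0: walk · to L0
  L6←L5: walk L5→L4→L3→L1 to L0
  L8←L5: walk L5→L4→L3→L1 to L0
  L8←L6: walk L6 to L0
  L8←L7: walk L7→L5→L4→L3→L1 to L0
  L0: DF=∅
  L1: DF={L6,L8}
  L2: DF=∅
  L3: DF={L6,L8}
  L4: DF={L4,L6,L8}
  L5: DF={L4,L6,L8}
  L6: DF={L8}
  L7: DF={L4,L8}
  L8: DF=∅

DF(L7) = ["L4", "L8"]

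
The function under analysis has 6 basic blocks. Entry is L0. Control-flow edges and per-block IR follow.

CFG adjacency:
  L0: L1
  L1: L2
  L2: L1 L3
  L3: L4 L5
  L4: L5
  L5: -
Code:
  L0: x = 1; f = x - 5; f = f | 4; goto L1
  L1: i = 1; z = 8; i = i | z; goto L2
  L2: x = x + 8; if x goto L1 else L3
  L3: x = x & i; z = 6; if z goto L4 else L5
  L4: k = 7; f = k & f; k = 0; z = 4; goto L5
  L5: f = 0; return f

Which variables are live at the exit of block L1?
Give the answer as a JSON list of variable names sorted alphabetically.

Answer: ["f", "i", "x"]

Analysis:
Per-block:
  L0: def={f,x} ue=∅
  L1: def={i,z} ue=∅
  L2: def={x} ue={x}
  L3: def={x,z} ue={i,x}
  L4: def={f,k,z} ue={f}
  L5: def={f} ue=∅

Liveness:
  L0 li=∅ lo={f,x}
  L1 li={f,x} lo={f,i,x}
  L2 li={f,i,x} lo={f,i,x}
  L3 li={f,i,x} lo={f}
  L4 li={f} lo=∅
  L5 li=∅ lo=∅

live-out(L1) = ["f", "i", "x"]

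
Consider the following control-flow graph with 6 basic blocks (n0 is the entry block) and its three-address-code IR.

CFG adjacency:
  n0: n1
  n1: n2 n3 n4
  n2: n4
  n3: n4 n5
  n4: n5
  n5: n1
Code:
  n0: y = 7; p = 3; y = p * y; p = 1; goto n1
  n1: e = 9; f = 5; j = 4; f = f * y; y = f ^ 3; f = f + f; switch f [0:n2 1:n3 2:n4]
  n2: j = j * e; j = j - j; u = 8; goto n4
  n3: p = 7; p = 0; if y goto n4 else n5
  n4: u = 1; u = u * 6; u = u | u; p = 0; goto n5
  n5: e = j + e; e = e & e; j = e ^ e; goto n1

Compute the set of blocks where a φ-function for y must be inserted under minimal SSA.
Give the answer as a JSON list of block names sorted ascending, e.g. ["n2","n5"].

Answer: ["n1"]

Derivation:
idom tree: n1←n0 n2←n1 n3←n1 n4←n1 n5←n1
Dom∩ at merges:
  n1: preds {n0,n5}: {n0} ∩ {n0,n1,n5} = {n0}; idom=n0
  n4: preds {n1,n2,n3}: {n0,n1} ∩ {n0,n1,n2} ∩ {n0,n1,n3} = {n0,n1}; idom=n1
  n5: preds {n3,n4}: {n0,n1,n3} ∩ {n0,n1,n4} = {n0,n1}; idom=n1

DF walk-up:
  join n1 pred n0: · stop@n0
  join n1 pred n5: n5→n1 stop@n0
  join n4 pred n1: · stop@n1
  join n4 pred n2: n2 stop@n1
  join n4 pred n3: n3 stop@n1
  join n5 pred n3: n3 stop@n1
  join n5 pred n4: n4 stop@n1
  DF(n0)=∅
  DF(n1)={n1}
  DF(n2)={n4}
  DF(n3)={n4,n5}
  DF(n4)={n5}
  DF(n5)={n1}

φ for y: defs {n0,n1}
  DF⁺ = {n1}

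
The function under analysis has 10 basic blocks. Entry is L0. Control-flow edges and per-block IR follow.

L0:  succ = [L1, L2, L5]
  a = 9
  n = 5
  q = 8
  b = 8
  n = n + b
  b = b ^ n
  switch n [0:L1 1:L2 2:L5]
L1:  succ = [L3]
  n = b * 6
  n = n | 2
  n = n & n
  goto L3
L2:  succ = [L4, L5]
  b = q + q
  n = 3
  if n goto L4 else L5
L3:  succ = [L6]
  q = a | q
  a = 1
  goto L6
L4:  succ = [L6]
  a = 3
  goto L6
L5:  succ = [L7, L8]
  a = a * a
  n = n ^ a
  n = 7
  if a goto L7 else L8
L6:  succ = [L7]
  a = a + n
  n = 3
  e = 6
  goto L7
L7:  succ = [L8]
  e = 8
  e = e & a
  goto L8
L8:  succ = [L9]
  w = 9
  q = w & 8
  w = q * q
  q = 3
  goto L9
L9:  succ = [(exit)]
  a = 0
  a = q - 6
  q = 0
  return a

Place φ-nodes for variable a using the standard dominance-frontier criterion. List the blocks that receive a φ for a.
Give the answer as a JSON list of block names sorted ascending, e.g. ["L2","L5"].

idom tree: L1←L0 L2←L0 L3←L1 L4←L2 L5←L0 L6←L0 L7←L0 L8←L0 L9←L8
Join-block Dom:
  L5: preds {L0,L2}: {L0} ∩ {L0,L2} = {L0}; idom=L0
  L6: preds {L3,L4}: {L0,L1,L3} ∩ {L0,L2,L4} = {L0}; idom=L0
  L7: preds {L5,L6}: {L0,L5} ∩ {L0,L6} = {L0}; idom=L0
  L8: preds {L5,L7}: {L0,L5} ∩ {L0,L7} = {L0}; idom=L0

DF walk-up:
  join L5 pred L0: · stop@L0
  join L5 pred L2: L2 stop@L0
  join L6 pred L3: L3→L1 stop@L0
  join L6 pred L4: L4→L2 stop@L0
  join L7 pred L5: L5 stop@L0
  join L7 pred L6: L6 stop@L0
  join L8 pred L5: L5 stop@L0
  join L8 pred L7: L7 stop@L0
  DF(L0)=∅
  DF(L1)={L6}
  DF(L2)={L5,L6}
  DF(L3)={L6}
  DF(L4)={L6}
  DF(L5)={L7,L8}
  DF(L6)={L7}
  DF(L7)={L8}
  DF(L8)=∅
  DF(L9)=∅

φ for a: defs {L0,L3,L4,L5,L6,L9}
  DF⁺ = {L6,L7,L8}

Answer: ["L6", "L7", "L8"]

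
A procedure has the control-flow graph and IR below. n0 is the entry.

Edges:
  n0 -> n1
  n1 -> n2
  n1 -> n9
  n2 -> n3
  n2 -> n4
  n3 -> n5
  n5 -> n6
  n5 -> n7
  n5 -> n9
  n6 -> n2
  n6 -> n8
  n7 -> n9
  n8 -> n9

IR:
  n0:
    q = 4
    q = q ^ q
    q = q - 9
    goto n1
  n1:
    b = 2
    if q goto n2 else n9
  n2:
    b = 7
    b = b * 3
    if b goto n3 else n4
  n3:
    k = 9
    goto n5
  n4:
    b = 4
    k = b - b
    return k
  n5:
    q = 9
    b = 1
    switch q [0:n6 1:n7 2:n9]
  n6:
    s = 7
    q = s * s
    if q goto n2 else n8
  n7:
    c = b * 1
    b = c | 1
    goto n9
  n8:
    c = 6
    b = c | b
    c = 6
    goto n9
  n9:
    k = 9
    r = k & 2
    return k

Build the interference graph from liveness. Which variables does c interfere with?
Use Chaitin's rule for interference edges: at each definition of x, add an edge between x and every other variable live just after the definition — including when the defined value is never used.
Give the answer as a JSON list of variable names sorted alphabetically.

Block summaries:
  n0 def {q} use ∅
  n1 def {b} use {q}
  n2 def {b} use ∅
  n3 def {k} use ∅
  n4 def {b,k} use ∅
  n5 def {b,q} use ∅
  n6 def {q,s} use ∅
  n7 def {b,c} use {b}
  n8 def {b,c} use {b}
  n9 def {k,r} use ∅

Backward fixpoint:
  live n0: ∅→{q}
  live n1: {q}→∅
  live n2: ∅→∅
  live n3: ∅→∅
  live n4: ∅→∅
  live n5: ∅→{b}
  live n6: {b}→{b}
  live n7: {b}→∅
  live n8: {b}→∅
  live n9: ∅→∅

Conflict graph:
  b: {c,q,s}
  c: {b}
  k: {r}
  q: {b}
  r: {k}
  s: {b}

N(c) = ["b"]

Answer: ["b"]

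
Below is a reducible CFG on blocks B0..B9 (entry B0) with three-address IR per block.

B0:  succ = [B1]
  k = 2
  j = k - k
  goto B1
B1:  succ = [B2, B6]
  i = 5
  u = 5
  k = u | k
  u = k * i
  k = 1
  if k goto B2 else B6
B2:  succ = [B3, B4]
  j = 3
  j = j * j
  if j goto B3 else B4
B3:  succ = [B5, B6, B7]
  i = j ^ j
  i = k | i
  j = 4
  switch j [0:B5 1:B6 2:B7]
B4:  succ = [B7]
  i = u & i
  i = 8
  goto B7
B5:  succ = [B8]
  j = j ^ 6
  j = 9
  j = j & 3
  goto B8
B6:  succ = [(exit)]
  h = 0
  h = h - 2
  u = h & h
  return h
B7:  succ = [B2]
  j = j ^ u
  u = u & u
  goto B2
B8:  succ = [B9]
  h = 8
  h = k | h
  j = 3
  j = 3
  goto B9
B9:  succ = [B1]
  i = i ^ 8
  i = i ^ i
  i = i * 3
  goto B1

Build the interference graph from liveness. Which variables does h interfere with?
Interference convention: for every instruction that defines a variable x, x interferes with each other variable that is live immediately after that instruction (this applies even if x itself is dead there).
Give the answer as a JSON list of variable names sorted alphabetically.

Block summaries:
  B0 def {j,k} use ∅
  B1 def {i,k,u} use {k}
  B2 def {j} use ∅
  B3 def {i,j} use {j,k}
  B4 def {i} use {i,u}
  B5 def {j} use {j}
  B6 def {h,u} use ∅
  B7 def {j,u} use {j,u}
  B8 def {h,j} use {k}
  B9 def {i} use {i}

Live sets:
  B0 li=∅ lo={k}
  B1 li={k} lo={i,k,u}
  B2 li={i,k,u} lo={i,j,k,u}
  B3 li={j,k,u} lo={i,j,k,u}
  B4 li={i,j,k,u} lo={i,j,k,u}
  B5 li={i,j,k} lo={i,k}
  B6 li=∅ lo=∅
  B7 li={i,j,k,u} lo={i,k,u}
  B8 li={i,k} lo={i,k}
  B9 li={i,k} lo={k}

Interfere edges:
  h↔{i,k,u}
  i↔{h,j,k,u}
  j↔{i,k,u}
  k↔{h,i,j,u}
  u↔{h,i,j,k}

N(h) = ["i", "k", "u"]

Answer: ["i", "k", "u"]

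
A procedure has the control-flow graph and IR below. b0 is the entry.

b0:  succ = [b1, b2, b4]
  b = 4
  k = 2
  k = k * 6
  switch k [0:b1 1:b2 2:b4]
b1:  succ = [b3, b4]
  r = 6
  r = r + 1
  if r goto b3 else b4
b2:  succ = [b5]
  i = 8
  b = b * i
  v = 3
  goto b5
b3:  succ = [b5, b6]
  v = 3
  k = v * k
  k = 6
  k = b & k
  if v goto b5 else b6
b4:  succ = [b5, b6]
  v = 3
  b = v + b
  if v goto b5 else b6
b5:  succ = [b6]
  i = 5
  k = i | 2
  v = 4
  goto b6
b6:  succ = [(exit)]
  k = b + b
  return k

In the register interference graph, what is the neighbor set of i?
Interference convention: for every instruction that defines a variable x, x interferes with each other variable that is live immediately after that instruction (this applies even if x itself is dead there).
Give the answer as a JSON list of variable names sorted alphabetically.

Per-block:
  b0 def {b,k} use ∅
  b1 def {r} use ∅
  b2 def {b,i,v} use {b}
  b3 def {k,v} use {b,k}
  b4 def {b,v} use {b}
  b5 def {i,k,v} use ∅
  b6 def {k} use {b}

Backward fixpoint:
  b0: in=∅ out={b,k}
  b1: in={b,k} out={b,k}
  b2: in={b} out={b}
  b3: in={b,k} out={b}
  b4: in={b} out={b}
  b5: in={b} out={b}
  b6: in={b} out=∅

Interference:
  b: {i,k,r,v}
  i: {b}
  k: {b,r,v}
  r: {b,k}
  v: {b,k}

N(i) = ["b"]

Answer: ["b"]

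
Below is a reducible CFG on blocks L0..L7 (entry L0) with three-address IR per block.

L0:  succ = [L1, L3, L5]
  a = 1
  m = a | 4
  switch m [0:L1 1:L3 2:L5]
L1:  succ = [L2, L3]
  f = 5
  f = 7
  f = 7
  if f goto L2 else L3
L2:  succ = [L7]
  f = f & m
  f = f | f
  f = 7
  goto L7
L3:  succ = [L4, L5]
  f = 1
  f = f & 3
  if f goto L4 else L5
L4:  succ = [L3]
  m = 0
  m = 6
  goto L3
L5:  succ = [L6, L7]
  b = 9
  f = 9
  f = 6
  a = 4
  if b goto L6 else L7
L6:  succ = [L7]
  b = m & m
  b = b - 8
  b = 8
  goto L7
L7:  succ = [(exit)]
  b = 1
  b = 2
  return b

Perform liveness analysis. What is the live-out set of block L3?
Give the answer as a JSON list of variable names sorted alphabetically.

Block summaries:
  L0: def={a,m} ue=∅
  L1: def={f} ue=∅
  L2: def={f} ue={f,m}
  L3: def={f} ue=∅
  L4: def={m} ue=∅
  L5: def={a,b,f} ue=∅
  L6: def={b} ue={m}
  L7: def={b} ue=∅

Backward fixpoint:
  L0 li=∅ lo={m}
  L1 li={m} lo={f,m}
  L2 li={f,m} lo=∅
  L3 li={m} lo={m}
  L4 li=∅ lo={m}
  L5 li={m} lo={m}
  L6 li={m} lo=∅
  L7 li=∅ lo=∅

live-out(L3) = ["m"]

Answer: ["m"]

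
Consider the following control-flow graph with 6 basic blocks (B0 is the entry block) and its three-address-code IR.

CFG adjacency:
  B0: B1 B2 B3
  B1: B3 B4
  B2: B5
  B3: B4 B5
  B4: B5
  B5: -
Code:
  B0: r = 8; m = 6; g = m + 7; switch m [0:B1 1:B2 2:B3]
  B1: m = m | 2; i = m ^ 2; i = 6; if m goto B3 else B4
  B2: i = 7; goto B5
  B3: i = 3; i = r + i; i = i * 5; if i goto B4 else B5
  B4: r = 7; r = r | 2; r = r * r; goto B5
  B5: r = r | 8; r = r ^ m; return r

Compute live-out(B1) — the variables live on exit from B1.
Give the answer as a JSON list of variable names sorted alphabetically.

def/use:
  B0: def={g,m,r} ue=∅
  B1: def={i,m} ue={m}
  B2: def={i} ue=∅
  B3: def={i} ue={r}
  B4: def={r} ue=∅
  B5: def={r} ue={m,r}

Backward fixpoint:
  B0 li=∅ lo={m,r}
  B1 li={m,r} lo={m,r}
  B2 li={m,r} lo={m,r}
  B3 li={m,r} lo={m,r}
  B4 li={m} lo={m,r}
  B5 li={m,r} lo=∅

live-out(B1) = ["m", "r"]

Answer: ["m", "r"]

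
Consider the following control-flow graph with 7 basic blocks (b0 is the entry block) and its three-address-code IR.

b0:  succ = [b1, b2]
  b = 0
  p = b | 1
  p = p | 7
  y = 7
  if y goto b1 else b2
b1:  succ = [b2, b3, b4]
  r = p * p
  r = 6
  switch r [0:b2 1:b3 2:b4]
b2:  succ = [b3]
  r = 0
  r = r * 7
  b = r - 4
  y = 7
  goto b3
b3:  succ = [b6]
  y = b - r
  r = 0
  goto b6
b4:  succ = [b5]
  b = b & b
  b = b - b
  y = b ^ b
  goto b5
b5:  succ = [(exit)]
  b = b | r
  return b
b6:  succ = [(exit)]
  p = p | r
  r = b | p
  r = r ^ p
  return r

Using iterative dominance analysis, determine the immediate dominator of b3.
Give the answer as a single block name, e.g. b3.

idom tree: b1←b0 b2←b0 b3←b0 b4←b1 b5←b4 b6←b3
Join-block Dom:
  b2: preds {b0,b1}: {b0} ∩ {b0,b1} = {b0}; idom=b0
  b3: preds {b1,b2}: {b0,b1} ∩ {b0,b2} = {b0}; idom=b0

idom(b3) = b0

Answer: b0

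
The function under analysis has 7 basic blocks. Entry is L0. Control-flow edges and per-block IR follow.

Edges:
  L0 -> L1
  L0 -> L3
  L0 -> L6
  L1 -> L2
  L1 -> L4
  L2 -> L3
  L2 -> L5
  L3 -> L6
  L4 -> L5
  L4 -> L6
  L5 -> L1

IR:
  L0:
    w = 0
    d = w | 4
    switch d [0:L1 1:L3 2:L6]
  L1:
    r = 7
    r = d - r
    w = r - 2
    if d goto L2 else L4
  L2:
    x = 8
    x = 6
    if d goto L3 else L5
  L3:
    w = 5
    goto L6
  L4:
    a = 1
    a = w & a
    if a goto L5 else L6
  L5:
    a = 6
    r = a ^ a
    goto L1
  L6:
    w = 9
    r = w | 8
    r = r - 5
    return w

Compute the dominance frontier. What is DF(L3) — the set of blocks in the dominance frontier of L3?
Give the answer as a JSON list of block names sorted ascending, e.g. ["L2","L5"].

Answer: ["L6"]

Analysis:
idom tree: L1←L0 L2←L1 L3←L0 L4←L1 L5←L1 L6←L0
Join-block Dom:
  L1: preds {L0,L5}: {L0} ∩ {L0,L1,L5} = {L0}; idom=L0
  L3: preds {L0,L2}: {L0} ∩ {L0,L1,L2} = {L0}; idom=L0
  L5: preds {L2,L4}: {L0,L1,L2} ∩ {L0,L1,L4} = {L0,L1}; idom=L1
  L6: preds {L0,L3,L4}: {L0} ∩ {L0,L3} ∩ {L0,L1,L4} = {L0}; idom=L0

DF walk-up:
  L1←L0: walk · to L0
  L1←L5: walk L5→L1 to L0
  L3←L0: walk · to L0
  L3←L2: walk L2→L1 to L0
  L5←L2: walk L2 to L1
  L5←L4: walk L4 to L1
  L6←L0: walk · to L0
  L6←L3: walk L3 to L0
  L6←L4: walk L4→L1 to L0
  L0 → ∅
  L1 → {L1,L3,L6}
  L2 → {L3,L5}
  L3 → {L6}
  L4 → {L5,L6}
  L5 → {L1}
  L6 → ∅

DF(L3) = ["L6"]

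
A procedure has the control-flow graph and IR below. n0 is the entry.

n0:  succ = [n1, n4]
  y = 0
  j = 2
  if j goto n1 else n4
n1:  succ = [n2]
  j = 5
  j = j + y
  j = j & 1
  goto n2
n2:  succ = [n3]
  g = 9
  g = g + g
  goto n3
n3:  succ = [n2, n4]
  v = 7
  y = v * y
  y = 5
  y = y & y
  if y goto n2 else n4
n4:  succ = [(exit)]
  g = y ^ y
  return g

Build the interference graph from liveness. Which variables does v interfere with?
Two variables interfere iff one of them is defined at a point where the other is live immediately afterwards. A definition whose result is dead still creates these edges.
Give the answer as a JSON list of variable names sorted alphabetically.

Answer: ["y"]

Working:
Per-block:
  n0 def {j,y} use ∅
  n1 def {j} use {y}
  n2 def {g} use ∅
  n3 def {v,y} use {y}
  n4 def {g} use {y}

Backward fixpoint:
  n0: in=∅ out={y}
  n1: in={y} out={y}
  n2: in={y} out={y}
  n3: in={y} out={y}
  n4: in={y} out=∅

Conflict graph:
  g: {y}
  j: {y}
  v: {y}
  y: {g,j,v}

N(v) = ["y"]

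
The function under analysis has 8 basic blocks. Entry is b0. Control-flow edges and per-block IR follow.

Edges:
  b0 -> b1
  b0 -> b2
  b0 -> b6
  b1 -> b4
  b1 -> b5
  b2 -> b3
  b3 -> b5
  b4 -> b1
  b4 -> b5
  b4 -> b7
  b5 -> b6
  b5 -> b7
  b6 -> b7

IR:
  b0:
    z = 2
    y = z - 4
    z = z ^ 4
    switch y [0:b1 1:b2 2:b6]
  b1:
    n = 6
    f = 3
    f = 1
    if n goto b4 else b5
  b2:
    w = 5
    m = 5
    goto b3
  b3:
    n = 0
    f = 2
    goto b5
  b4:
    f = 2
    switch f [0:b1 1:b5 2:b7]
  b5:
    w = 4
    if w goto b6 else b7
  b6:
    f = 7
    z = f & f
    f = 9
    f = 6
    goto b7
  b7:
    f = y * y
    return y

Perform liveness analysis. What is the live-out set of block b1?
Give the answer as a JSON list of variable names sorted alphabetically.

Answer: ["y"]

Analysis:
Per-block:
  b0: def={y,z} ue=∅
  b1: def={f,n} ue=∅
  b2: def={m,w} ue=∅
  b3: def={f,n} ue=∅
  b4: def={f} ue=∅
  b5: def={w} ue=∅
  b6: def={f,z} ue=∅
  b7: def={f} ue={y}

Backward fixpoint:
  b0: in=∅ out={y}
  b1: in={y} out={y}
  b2: in={y} out={y}
  b3: in={y} out={y}
  b4: in={y} out={y}
  b5: in={y} out={y}
  b6: in={y} out={y}
  b7: in={y} out=∅

live-out(b1) = ["y"]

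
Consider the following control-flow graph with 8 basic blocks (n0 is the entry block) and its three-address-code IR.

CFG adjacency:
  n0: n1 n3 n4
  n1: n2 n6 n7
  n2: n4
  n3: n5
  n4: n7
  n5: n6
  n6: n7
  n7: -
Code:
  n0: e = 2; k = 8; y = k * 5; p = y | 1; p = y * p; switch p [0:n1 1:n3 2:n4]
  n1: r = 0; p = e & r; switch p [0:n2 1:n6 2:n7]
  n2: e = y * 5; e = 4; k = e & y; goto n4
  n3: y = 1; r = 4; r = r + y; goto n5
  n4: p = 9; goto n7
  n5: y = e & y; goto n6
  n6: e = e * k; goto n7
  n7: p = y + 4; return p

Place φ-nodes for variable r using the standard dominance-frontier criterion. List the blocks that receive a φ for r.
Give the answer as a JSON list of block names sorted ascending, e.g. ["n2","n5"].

idom tree: n1←n0 n2←n1 n3←n0 n4←n0 n5←n3 n6←n0 n7←n0
Dom at joins:
  n4: preds {n0,n2}: {n0} ∩ {n0,n1,n2} = {n0}; idom=n0
  n6: preds {n1,n5}: {n0,n1} ∩ {n0,n3,n5} = {n0}; idom=n0
  n7: preds {n1,n4,n6}: {n0,n1} ∩ {n0,n4} ∩ {n0,n6} = {n0}; idom=n0

DF derivation:
  n4←n0: walk · to n0
  n4←n2: walk n2→n1 to n0
  n6←n1: walk n1 to n0
  n6←n5: walk n5→n3 to n0
  n7←n1: walk n1 to n0
  n7←n4: walk n4 to n0
  n7←n6: walk n6 to n0
  n0: DF=∅
  n1: DF={n4,n6,n7}
  n2: DF={n4}
  n3: DF={n6}
  n4: DF={n7}
  n5: DF={n6}
  n6: DF={n7}
  n7: DF=∅

φ for r: defs {n1,n3}
  DF⁺ = {n4,n6,n7}

Answer: ["n4", "n6", "n7"]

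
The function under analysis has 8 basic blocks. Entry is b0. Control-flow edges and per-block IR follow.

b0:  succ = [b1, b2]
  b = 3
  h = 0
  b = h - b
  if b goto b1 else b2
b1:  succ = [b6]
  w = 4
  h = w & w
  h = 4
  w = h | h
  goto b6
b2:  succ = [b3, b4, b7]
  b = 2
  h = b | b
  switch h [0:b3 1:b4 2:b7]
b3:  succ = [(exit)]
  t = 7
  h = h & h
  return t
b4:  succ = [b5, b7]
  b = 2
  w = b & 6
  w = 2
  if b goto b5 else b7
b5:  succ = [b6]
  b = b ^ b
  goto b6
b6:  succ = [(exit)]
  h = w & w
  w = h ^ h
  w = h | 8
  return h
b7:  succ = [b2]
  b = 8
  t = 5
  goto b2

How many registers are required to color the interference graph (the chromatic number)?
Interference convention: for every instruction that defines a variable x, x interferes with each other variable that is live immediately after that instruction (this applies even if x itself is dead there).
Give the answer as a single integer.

Block summaries:
  b0: def={b,h} ue=∅
  b1: def={h,w} ue=∅
  b2: def={b,h} ue=∅
  b3: def={h,t} ue={h}
  b4: def={b,w} ue=∅
  b5: def={b} ue={b}
  b6: def={h,w} ue={w}
  b7: def={b,t} ue=∅

Backward fixpoint:
  b0: in=∅ out=∅
  b1: in=∅ out={w}
  b2: in=∅ out={h}
  b3: in={h} out=∅
  b4: in=∅ out={b,w}
  b5: in={b,w} out={w}
  b6: in={w} out=∅
  b7: in=∅ out=∅

Conflict graph:
  b — {h,w}
  h — {b,t,w}
  t — {h}
  w — {b,h}

Registers:
  {b,h,w} pairwise interfere (3-clique) ⇒ χ ≥ 3
  assign b→r1 h→r0 t→r1 w→r2 — no edge inside a register ⇒ χ ≤ 3
  χ = 3

Answer: 3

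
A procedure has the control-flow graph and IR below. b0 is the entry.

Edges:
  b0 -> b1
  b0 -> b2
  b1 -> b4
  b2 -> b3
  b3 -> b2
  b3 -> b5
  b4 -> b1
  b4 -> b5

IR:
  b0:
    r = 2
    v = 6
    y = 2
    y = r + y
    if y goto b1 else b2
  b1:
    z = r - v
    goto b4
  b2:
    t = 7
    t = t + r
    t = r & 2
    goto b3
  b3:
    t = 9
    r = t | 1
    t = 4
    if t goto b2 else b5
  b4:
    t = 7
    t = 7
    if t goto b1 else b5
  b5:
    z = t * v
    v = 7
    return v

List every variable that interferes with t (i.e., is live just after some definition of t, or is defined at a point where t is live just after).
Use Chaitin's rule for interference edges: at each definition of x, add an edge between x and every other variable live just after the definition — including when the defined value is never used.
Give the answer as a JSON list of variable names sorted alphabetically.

def/use:
  b0: def={r,v,y} ue=∅
  b1: def={z} ue={r,v}
  b2: def={t} ue={r}
  b3: def={r,t} ue=∅
  b4: def={t} ue=∅
  b5: def={v,z} ue={t,v}

Backward fixpoint:
  b0: in=∅ out={r,v}
  b1: in={r,v} out={r,v}
  b2: in={r,v} out={v}
  b3: in={v} out={r,t,v}
  b4: in={r,v} out={r,t,v}
  b5: in={t,v} out=∅

Interfere edges:
  r — {t,v,y,z}
  t — {r,v}
  v — {r,t,y,z}
  y — {r,v}
  z — {r,v}

N(t) = ["r", "v"]

Answer: ["r", "v"]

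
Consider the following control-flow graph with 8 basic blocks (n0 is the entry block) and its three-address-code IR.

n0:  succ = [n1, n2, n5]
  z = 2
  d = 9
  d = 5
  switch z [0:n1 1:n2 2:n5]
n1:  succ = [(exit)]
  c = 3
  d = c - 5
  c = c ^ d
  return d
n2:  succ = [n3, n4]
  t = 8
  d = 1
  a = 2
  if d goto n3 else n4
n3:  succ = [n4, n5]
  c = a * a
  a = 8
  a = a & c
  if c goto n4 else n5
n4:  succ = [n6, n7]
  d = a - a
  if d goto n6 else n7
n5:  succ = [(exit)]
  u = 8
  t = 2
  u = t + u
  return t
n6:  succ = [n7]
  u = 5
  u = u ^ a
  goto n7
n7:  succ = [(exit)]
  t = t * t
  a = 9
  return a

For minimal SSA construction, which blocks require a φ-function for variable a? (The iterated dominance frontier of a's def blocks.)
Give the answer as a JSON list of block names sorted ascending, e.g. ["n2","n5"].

Answer: ["n4", "n5"]

Derivation:
idom tree: n1←n0 n2←n0 n3←n2 n4←n2 n5←n0 n6←n4 n7←n4
Dom∩ at merges:
  n4: preds {n2,n3}: {n0,n2} ∩ {n0,n2,n3} = {n0,n2}; idom=n2
  n5: preds {n0,n3}: {n0} ∩ {n0,n2,n3} = {n0}; idom=n0
  n7: preds {n4,n6}: {n0,n2,n4} ∩ {n0,n2,n4,n6} = {n0,n2,n4}; idom=n4

Frontier:
  n4←n2: walk · to n2
  n4←n3: walk n3 to n2
  n5←n0: walk · to n0
  n5←n3: walk n3→n2 to n0
  n7←n4: walk · to n4
  n7←n6: walk n6 to n4
  n0: DF=∅
  n1: DF=∅
  n2: DF={n5}
  n3: DF={n4,n5}
  n4: DF=∅
  n5: DF=∅
  n6: DF={n7}
  n7: DF=∅

φ for a: defs {n2,n3,n7}
  DF⁺ = {n4,n5}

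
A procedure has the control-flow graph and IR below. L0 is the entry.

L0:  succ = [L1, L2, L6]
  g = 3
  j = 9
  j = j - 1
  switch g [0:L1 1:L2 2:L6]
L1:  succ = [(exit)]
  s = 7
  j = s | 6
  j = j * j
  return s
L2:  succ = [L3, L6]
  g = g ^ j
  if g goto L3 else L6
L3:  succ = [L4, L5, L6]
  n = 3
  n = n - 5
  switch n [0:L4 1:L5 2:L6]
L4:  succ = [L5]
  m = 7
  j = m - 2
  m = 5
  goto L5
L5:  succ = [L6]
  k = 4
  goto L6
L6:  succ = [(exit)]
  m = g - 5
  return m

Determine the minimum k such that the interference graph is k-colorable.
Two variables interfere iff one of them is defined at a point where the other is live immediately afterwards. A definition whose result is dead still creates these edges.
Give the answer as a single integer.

Answer: 2

Derivation:
Block summaries:
  L0 def {g,j} use ∅
  L1 def {j,s} use ∅
  L2 def {g} use {g,j}
  L3 def {n} use ∅
  L4 def {j,m} use ∅
  L5 def {k} use ∅
  L6 def {m} use {g}

Liveness:
  live L0: ∅→{g,j}
  live L1: ∅→∅
  live L2: {g,j}→{g}
  live L3: {g}→{g}
  live L4: {g}→{g}
  live L5: {g}→{g}
  live L6: {g}→∅

Interference:
  g↔{j,k,m,n}
  j↔{g,s}
  k↔{g}
  m↔{g}
  n↔{g}
  s↔{j}

Registers:
  lower bound: {g,j} mutually conflict ⇒ χ ≥ 2
  assign g→c0 j→c1 k→c1 m→c1 n→c1 s→c0 — no edge inside a register ⇒ χ ≤ 2
  χ = 2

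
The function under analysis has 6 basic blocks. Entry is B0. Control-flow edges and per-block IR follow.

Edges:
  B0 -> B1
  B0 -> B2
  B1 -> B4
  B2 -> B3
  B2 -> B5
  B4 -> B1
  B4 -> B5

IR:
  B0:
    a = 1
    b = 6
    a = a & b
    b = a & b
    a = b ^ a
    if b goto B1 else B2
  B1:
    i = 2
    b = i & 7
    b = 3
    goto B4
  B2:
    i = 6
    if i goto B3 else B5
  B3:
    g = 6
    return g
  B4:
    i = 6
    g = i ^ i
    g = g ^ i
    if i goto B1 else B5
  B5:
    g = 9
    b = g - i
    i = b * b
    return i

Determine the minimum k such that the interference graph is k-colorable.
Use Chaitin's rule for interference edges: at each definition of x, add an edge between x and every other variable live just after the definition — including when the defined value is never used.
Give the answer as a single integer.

def/use:
  B0 def {a,b} use ∅
  B1 def {b,i} use ∅
  B2 def {i} use ∅
  B3 def {g} use ∅
  B4 def {g,i} use ∅
  B5 def {b,g,i} use {i}

Liveness:
  B0 li=∅ lo=∅
  B1 li=∅ lo=∅
  B2 li=∅ lo={i}
  B3 li=∅ lo=∅
  B4 li=∅ lo={i}
  B5 li={i} lo=∅

Interfere edges:
  a — {b}
  b — {a}
  g — {i}
  i — {g}

Chromatic number:
  lower bound: {a,b} mutually conflict ⇒ χ ≥ 2
  2-colouring: c0={a,g}  c1={b,i}
  χ = 2

Answer: 2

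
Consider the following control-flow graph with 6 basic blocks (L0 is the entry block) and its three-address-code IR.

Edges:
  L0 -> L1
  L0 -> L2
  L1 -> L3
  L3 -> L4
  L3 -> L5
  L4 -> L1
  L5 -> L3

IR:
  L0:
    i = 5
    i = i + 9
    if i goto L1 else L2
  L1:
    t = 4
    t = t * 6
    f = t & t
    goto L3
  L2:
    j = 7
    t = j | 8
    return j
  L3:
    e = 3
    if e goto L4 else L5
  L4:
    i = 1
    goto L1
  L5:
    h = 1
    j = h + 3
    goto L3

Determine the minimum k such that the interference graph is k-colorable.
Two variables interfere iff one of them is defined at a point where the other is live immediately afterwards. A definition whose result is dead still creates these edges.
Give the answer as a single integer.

Block summaries:
  L0: def={i} ue=∅
  L1: def={f,t} ue=∅
  L2: def={j,t} ue=∅
  L3: def={e} ue=∅
  L4: def={i} ue=∅
  L5: def={h,j} ue=∅

Live sets:
  L0: in=∅ out=∅
  L1: in=∅ out=∅
  L2: in=∅ out=∅
  L3: in=∅ out=∅
  L4: in=∅ out=∅
  L5: in=∅ out=∅

Interfere edges:
  e↔∅
  f↔∅
  h↔∅
  i↔∅
  j↔{t}
  t↔{j}

Colouring:
  clique {j,t} ⇒ need ≥ 2
  assign e→R0 f→R0 h→R0 i→R0 j→R0 t→R1 — no edge inside a register ⇒ χ ≤ 2
  χ = 2

Answer: 2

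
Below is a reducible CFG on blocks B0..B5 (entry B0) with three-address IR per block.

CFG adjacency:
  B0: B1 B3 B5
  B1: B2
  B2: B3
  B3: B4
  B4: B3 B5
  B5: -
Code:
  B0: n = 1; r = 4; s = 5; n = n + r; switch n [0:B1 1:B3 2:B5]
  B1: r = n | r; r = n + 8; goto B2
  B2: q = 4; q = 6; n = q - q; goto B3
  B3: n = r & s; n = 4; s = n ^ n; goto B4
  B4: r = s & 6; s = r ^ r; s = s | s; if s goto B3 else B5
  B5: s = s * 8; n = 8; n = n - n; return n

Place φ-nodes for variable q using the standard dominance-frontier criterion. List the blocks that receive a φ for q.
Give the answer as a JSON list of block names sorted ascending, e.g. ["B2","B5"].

idom tree: B1←B0 B2←B1 B3←B0 B4←B3 B5←B0
Join-block Dom:
  B3: preds {B0,B2,B4}: {B0} ∩ {B0,B1,B2} ∩ {B0,B3,B4} = {B0}; idom=B0
  B5: preds {B0,B4}: {B0} ∩ {B0,B3,B4} = {B0}; idom=B0

DF walk-up:
  join B3 pred B0: · stop@B0
  join B3 pred B2: B2→B1 stop@B0
  join B3 pred B4: B4→B3 stop@B0
  join B5 pred B0: · stop@B0
  join B5 pred B4: B4→B3 stop@B0
  B0: DF=∅
  B1: DF={B3}
  B2: DF={B3}
  B3: DF={B3,B5}
  B4: DF={B3,B5}
  B5: DF=∅

φ for q: defs {B2}
  DF⁺ = {B3,B5}

Answer: ["B3", "B5"]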